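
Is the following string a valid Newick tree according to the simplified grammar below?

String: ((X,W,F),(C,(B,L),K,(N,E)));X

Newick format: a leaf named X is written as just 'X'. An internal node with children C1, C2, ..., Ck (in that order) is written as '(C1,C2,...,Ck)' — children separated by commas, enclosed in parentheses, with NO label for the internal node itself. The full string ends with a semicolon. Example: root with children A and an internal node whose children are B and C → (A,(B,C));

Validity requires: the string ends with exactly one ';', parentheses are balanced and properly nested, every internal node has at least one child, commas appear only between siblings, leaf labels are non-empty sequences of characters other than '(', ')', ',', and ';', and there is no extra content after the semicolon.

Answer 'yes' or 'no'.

Input: ((X,W,F),(C,(B,L),K,(N,E)));X
Paren balance: 5 '(' vs 5 ')' OK
Ends with single ';': False
Full parse: FAILS (must end with ;)
Valid: False

Answer: no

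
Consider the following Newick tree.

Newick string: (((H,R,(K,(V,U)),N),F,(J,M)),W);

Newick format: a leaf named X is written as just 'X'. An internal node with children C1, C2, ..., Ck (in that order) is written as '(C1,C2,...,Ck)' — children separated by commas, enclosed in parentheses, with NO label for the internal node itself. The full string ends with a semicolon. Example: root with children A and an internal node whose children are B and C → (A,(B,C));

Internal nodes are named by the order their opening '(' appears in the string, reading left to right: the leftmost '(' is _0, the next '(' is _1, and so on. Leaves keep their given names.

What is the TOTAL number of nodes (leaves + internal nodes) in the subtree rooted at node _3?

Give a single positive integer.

Answer: 5

Derivation:
Newick: (((H,R,(K,(V,U)),N),F,(J,M)),W);
Locate _3: it is the '(' at position 7 (the 4th '(' reading left to right).
Query: subtree rooted at _3
_3: subtree_size = 1 + 4
  K: subtree_size = 1 + 0
  _4: subtree_size = 1 + 2
    V: subtree_size = 1 + 0
    U: subtree_size = 1 + 0
Total subtree size of _3: 5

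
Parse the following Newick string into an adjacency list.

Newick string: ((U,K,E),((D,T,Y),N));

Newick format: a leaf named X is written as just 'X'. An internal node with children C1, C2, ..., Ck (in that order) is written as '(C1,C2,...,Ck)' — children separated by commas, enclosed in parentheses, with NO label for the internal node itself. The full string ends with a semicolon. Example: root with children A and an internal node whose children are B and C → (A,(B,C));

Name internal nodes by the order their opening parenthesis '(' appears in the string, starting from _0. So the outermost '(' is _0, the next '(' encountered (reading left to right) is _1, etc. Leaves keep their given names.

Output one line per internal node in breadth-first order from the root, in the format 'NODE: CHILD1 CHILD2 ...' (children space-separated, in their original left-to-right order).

Answer: _0: _1 _2
_1: U K E
_2: _3 N
_3: D T Y

Derivation:
Input: ((U,K,E),((D,T,Y),N));
Scanning left-to-right, naming '(' by encounter order:
  pos 0: '(' -> open internal node _0 (depth 1)
  pos 1: '(' -> open internal node _1 (depth 2)
  pos 7: ')' -> close internal node _1 (now at depth 1)
  pos 9: '(' -> open internal node _2 (depth 2)
  pos 10: '(' -> open internal node _3 (depth 3)
  pos 16: ')' -> close internal node _3 (now at depth 2)
  pos 19: ')' -> close internal node _2 (now at depth 1)
  pos 20: ')' -> close internal node _0 (now at depth 0)
Total internal nodes: 4
BFS adjacency from root:
  _0: _1 _2
  _1: U K E
  _2: _3 N
  _3: D T Y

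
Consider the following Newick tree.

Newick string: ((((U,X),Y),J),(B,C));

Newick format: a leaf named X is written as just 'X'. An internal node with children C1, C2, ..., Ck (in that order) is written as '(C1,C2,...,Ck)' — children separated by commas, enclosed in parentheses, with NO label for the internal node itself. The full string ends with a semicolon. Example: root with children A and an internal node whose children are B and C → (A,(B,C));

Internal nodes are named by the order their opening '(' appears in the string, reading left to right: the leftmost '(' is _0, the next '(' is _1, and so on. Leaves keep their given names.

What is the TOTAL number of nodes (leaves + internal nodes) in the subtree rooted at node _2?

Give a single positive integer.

Answer: 5

Derivation:
Newick: ((((U,X),Y),J),(B,C));
Locate _2: it is the '(' at position 2 (the 3rd '(' reading left to right).
Query: subtree rooted at _2
_2: subtree_size = 1 + 4
  _3: subtree_size = 1 + 2
    U: subtree_size = 1 + 0
    X: subtree_size = 1 + 0
  Y: subtree_size = 1 + 0
Total subtree size of _2: 5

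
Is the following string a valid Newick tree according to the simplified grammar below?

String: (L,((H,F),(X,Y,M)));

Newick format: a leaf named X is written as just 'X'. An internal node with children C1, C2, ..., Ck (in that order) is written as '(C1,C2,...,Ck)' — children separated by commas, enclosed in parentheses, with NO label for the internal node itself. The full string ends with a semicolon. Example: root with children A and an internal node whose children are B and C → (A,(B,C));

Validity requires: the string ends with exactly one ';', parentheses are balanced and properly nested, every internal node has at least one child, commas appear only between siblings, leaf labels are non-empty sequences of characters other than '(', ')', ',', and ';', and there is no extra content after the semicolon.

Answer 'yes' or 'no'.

Answer: yes

Derivation:
Input: (L,((H,F),(X,Y,M)));
Paren balance: 4 '(' vs 4 ')' OK
Ends with single ';': True
Full parse: OK
Valid: True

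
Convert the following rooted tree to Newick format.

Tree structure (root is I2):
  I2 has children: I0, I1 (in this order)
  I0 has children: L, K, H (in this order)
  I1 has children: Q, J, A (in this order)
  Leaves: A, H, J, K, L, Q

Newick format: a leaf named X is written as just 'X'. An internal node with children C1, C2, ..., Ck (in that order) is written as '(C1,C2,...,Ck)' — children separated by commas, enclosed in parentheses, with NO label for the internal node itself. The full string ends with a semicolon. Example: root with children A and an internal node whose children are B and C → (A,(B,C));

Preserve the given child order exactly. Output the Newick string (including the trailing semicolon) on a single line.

Answer: ((L,K,H),(Q,J,A));

Derivation:
internal I2 with children ['I0', 'I1']
  internal I0 with children ['L', 'K', 'H']
    leaf 'L' → 'L'
    leaf 'K' → 'K'
    leaf 'H' → 'H'
  → '(L,K,H)'
  internal I1 with children ['Q', 'J', 'A']
    leaf 'Q' → 'Q'
    leaf 'J' → 'J'
    leaf 'A' → 'A'
  → '(Q,J,A)'
→ '((L,K,H),(Q,J,A))'
Final: ((L,K,H),(Q,J,A));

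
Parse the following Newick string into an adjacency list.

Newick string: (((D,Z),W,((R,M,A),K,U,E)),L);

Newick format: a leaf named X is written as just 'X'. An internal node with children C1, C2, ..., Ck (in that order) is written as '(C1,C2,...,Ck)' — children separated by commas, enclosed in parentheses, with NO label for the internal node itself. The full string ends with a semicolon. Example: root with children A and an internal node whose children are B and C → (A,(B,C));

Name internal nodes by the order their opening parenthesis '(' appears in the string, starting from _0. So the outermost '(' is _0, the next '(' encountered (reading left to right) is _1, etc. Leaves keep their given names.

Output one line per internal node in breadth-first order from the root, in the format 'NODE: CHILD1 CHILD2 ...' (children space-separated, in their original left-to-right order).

Input: (((D,Z),W,((R,M,A),K,U,E)),L);
Scanning left-to-right, naming '(' by encounter order:
  pos 0: '(' -> open internal node _0 (depth 1)
  pos 1: '(' -> open internal node _1 (depth 2)
  pos 2: '(' -> open internal node _2 (depth 3)
  pos 6: ')' -> close internal node _2 (now at depth 2)
  pos 10: '(' -> open internal node _3 (depth 3)
  pos 11: '(' -> open internal node _4 (depth 4)
  pos 17: ')' -> close internal node _4 (now at depth 3)
  pos 24: ')' -> close internal node _3 (now at depth 2)
  pos 25: ')' -> close internal node _1 (now at depth 1)
  pos 28: ')' -> close internal node _0 (now at depth 0)
Total internal nodes: 5
BFS adjacency from root:
  _0: _1 L
  _1: _2 W _3
  _2: D Z
  _3: _4 K U E
  _4: R M A

Answer: _0: _1 L
_1: _2 W _3
_2: D Z
_3: _4 K U E
_4: R M A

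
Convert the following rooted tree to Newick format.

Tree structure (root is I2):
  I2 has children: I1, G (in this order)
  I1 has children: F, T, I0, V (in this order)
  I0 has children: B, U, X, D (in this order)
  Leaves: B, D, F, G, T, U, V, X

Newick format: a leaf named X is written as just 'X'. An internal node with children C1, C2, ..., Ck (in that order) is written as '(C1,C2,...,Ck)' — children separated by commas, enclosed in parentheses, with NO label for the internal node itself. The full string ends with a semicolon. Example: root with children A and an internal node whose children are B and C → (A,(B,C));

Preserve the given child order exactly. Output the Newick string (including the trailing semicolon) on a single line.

Answer: ((F,T,(B,U,X,D),V),G);

Derivation:
internal I2 with children ['I1', 'G']
  internal I1 with children ['F', 'T', 'I0', 'V']
    leaf 'F' → 'F'
    leaf 'T' → 'T'
    internal I0 with children ['B', 'U', 'X', 'D']
      leaf 'B' → 'B'
      leaf 'U' → 'U'
      leaf 'X' → 'X'
      leaf 'D' → 'D'
    → '(B,U,X,D)'
    leaf 'V' → 'V'
  → '(F,T,(B,U,X,D),V)'
  leaf 'G' → 'G'
→ '((F,T,(B,U,X,D),V),G)'
Final: ((F,T,(B,U,X,D),V),G);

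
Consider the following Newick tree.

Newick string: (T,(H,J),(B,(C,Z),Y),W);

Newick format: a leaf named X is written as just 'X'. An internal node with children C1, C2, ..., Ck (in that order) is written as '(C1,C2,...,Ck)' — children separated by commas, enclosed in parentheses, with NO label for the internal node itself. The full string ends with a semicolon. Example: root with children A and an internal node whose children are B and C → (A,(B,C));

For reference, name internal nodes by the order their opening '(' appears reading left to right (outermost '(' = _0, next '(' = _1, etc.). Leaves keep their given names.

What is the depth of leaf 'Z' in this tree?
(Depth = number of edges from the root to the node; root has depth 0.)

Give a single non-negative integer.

Answer: 3

Derivation:
Newick: (T,(H,J),(B,(C,Z),Y),W);
Naming internals by '(' encounter order: outermost '(' = _0, next = _1, ...
Query node: Z
Path from root: _0 -> _2 -> _3 -> Z
Depth of Z: 3 (number of edges from root)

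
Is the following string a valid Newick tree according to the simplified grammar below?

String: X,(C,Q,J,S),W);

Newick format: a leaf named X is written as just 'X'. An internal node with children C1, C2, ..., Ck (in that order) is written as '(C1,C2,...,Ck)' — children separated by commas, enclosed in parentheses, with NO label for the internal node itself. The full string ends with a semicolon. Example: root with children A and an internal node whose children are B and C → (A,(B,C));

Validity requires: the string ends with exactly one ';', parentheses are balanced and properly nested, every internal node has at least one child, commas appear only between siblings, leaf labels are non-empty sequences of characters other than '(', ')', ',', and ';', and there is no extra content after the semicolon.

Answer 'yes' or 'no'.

Input: X,(C,Q,J,S),W);
Paren balance: 1 '(' vs 2 ')' MISMATCH
Ends with single ';': True
Full parse: FAILS (extra content after tree at pos 1)
Valid: False

Answer: no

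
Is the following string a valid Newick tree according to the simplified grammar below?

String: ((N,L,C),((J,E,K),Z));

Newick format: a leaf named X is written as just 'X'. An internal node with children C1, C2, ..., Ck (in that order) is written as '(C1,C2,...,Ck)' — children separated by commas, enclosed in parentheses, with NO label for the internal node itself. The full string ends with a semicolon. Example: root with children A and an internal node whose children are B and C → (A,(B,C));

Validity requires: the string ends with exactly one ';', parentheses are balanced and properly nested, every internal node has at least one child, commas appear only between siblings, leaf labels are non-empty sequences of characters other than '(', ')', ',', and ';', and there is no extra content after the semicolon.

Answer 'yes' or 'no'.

Answer: yes

Derivation:
Input: ((N,L,C),((J,E,K),Z));
Paren balance: 4 '(' vs 4 ')' OK
Ends with single ';': True
Full parse: OK
Valid: True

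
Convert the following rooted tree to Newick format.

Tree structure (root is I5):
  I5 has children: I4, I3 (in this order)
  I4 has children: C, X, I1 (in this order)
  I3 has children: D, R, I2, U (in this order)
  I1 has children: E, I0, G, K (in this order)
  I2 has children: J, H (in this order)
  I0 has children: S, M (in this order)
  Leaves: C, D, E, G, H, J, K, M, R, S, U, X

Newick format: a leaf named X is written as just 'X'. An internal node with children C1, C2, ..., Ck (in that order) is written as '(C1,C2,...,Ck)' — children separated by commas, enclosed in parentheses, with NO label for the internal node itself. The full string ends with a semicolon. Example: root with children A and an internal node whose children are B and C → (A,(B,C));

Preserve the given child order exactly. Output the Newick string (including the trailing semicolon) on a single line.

Answer: ((C,X,(E,(S,M),G,K)),(D,R,(J,H),U));

Derivation:
internal I5 with children ['I4', 'I3']
  internal I4 with children ['C', 'X', 'I1']
    leaf 'C' → 'C'
    leaf 'X' → 'X'
    internal I1 with children ['E', 'I0', 'G', 'K']
      leaf 'E' → 'E'
      internal I0 with children ['S', 'M']
        leaf 'S' → 'S'
        leaf 'M' → 'M'
      → '(S,M)'
      leaf 'G' → 'G'
      leaf 'K' → 'K'
    → '(E,(S,M),G,K)'
  → '(C,X,(E,(S,M),G,K))'
  internal I3 with children ['D', 'R', 'I2', 'U']
    leaf 'D' → 'D'
    leaf 'R' → 'R'
    internal I2 with children ['J', 'H']
      leaf 'J' → 'J'
      leaf 'H' → 'H'
    → '(J,H)'
    leaf 'U' → 'U'
  → '(D,R,(J,H),U)'
→ '((C,X,(E,(S,M),G,K)),(D,R,(J,H),U))'
Final: ((C,X,(E,(S,M),G,K)),(D,R,(J,H),U));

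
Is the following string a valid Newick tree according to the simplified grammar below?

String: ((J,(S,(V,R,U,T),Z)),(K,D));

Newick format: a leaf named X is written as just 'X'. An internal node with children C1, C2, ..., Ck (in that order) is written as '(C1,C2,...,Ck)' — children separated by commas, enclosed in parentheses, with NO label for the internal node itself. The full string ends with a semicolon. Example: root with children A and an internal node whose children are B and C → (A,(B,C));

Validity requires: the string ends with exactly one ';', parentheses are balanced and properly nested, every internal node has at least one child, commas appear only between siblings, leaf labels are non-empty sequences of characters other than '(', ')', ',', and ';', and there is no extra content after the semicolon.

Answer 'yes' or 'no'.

Input: ((J,(S,(V,R,U,T),Z)),(K,D));
Paren balance: 5 '(' vs 5 ')' OK
Ends with single ';': True
Full parse: OK
Valid: True

Answer: yes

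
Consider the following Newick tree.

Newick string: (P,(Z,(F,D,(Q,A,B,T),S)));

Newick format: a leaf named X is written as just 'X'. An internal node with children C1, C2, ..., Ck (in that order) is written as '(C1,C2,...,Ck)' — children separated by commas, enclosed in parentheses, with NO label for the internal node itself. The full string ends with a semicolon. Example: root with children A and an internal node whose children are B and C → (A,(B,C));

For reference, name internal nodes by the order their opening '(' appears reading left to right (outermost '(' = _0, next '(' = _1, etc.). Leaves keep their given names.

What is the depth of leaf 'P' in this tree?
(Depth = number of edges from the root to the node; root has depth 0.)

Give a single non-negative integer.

Newick: (P,(Z,(F,D,(Q,A,B,T),S)));
Naming internals by '(' encounter order: outermost '(' = _0, next = _1, ...
Query node: P
Path from root: _0 -> P
Depth of P: 1 (number of edges from root)

Answer: 1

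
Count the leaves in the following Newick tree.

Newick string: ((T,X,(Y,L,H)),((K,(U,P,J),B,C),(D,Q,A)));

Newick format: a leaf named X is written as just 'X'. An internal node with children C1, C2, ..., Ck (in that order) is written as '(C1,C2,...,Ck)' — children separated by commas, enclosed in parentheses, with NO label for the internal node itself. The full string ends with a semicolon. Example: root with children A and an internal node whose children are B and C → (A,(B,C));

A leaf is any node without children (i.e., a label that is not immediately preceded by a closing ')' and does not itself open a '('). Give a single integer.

Answer: 14

Derivation:
Newick: ((T,X,(Y,L,H)),((K,(U,P,J),B,C),(D,Q,A)));
Scan left-to-right; a leaf is any maximal label run not followed by '(':
  pos 2: leaf 'T' → count = 1
  pos 4: leaf 'X' → count = 2
  pos 7: leaf 'Y' → count = 3
  pos 9: leaf 'L' → count = 4
  pos 11: leaf 'H' → count = 5
  pos 17: leaf 'K' → count = 6
  pos 20: leaf 'U' → count = 7
  pos 22: leaf 'P' → count = 8
  pos 24: leaf 'J' → count = 9
  pos 27: leaf 'B' → count = 10
  pos 29: leaf 'C' → count = 11
  pos 33: leaf 'D' → count = 12
  pos 35: leaf 'Q' → count = 13
  pos 37: leaf 'A' → count = 14
Total leaves: 14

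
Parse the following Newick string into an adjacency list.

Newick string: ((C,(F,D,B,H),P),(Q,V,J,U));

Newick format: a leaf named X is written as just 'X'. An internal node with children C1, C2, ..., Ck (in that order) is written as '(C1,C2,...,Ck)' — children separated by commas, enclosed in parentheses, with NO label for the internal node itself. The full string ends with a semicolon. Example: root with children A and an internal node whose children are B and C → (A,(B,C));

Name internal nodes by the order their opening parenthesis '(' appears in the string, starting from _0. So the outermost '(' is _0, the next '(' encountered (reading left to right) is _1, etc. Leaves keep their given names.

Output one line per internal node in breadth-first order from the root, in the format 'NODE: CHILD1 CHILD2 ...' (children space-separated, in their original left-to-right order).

Input: ((C,(F,D,B,H),P),(Q,V,J,U));
Scanning left-to-right, naming '(' by encounter order:
  pos 0: '(' -> open internal node _0 (depth 1)
  pos 1: '(' -> open internal node _1 (depth 2)
  pos 4: '(' -> open internal node _2 (depth 3)
  pos 12: ')' -> close internal node _2 (now at depth 2)
  pos 15: ')' -> close internal node _1 (now at depth 1)
  pos 17: '(' -> open internal node _3 (depth 2)
  pos 25: ')' -> close internal node _3 (now at depth 1)
  pos 26: ')' -> close internal node _0 (now at depth 0)
Total internal nodes: 4
BFS adjacency from root:
  _0: _1 _3
  _1: C _2 P
  _3: Q V J U
  _2: F D B H

Answer: _0: _1 _3
_1: C _2 P
_3: Q V J U
_2: F D B H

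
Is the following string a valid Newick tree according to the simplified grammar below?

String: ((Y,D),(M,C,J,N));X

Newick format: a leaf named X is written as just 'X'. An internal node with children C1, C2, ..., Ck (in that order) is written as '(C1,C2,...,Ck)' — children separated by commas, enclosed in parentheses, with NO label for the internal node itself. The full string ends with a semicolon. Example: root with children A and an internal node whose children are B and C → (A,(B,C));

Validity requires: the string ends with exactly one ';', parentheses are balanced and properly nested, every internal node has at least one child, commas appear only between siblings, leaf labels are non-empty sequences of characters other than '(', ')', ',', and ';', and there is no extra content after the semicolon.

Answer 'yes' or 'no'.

Answer: no

Derivation:
Input: ((Y,D),(M,C,J,N));X
Paren balance: 3 '(' vs 3 ')' OK
Ends with single ';': False
Full parse: FAILS (must end with ;)
Valid: False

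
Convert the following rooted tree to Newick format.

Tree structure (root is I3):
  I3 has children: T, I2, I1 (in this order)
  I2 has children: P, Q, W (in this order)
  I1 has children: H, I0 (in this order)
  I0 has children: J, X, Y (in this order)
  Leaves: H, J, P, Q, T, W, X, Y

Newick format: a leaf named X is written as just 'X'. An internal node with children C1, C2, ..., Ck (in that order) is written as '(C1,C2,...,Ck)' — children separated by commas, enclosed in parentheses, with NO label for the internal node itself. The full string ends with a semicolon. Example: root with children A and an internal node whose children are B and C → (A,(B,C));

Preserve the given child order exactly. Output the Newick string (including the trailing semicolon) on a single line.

Answer: (T,(P,Q,W),(H,(J,X,Y)));

Derivation:
internal I3 with children ['T', 'I2', 'I1']
  leaf 'T' → 'T'
  internal I2 with children ['P', 'Q', 'W']
    leaf 'P' → 'P'
    leaf 'Q' → 'Q'
    leaf 'W' → 'W'
  → '(P,Q,W)'
  internal I1 with children ['H', 'I0']
    leaf 'H' → 'H'
    internal I0 with children ['J', 'X', 'Y']
      leaf 'J' → 'J'
      leaf 'X' → 'X'
      leaf 'Y' → 'Y'
    → '(J,X,Y)'
  → '(H,(J,X,Y))'
→ '(T,(P,Q,W),(H,(J,X,Y)))'
Final: (T,(P,Q,W),(H,(J,X,Y)));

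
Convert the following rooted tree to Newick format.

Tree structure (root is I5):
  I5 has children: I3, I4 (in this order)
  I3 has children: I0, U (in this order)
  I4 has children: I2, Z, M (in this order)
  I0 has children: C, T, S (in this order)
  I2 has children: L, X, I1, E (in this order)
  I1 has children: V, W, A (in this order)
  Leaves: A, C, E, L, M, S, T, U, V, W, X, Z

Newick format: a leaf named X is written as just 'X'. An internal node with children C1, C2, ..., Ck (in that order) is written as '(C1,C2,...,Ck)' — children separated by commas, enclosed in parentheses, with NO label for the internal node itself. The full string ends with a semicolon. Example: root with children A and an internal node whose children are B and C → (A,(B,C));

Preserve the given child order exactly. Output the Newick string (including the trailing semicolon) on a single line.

Answer: (((C,T,S),U),((L,X,(V,W,A),E),Z,M));

Derivation:
internal I5 with children ['I3', 'I4']
  internal I3 with children ['I0', 'U']
    internal I0 with children ['C', 'T', 'S']
      leaf 'C' → 'C'
      leaf 'T' → 'T'
      leaf 'S' → 'S'
    → '(C,T,S)'
    leaf 'U' → 'U'
  → '((C,T,S),U)'
  internal I4 with children ['I2', 'Z', 'M']
    internal I2 with children ['L', 'X', 'I1', 'E']
      leaf 'L' → 'L'
      leaf 'X' → 'X'
      internal I1 with children ['V', 'W', 'A']
        leaf 'V' → 'V'
        leaf 'W' → 'W'
        leaf 'A' → 'A'
      → '(V,W,A)'
      leaf 'E' → 'E'
    → '(L,X,(V,W,A),E)'
    leaf 'Z' → 'Z'
    leaf 'M' → 'M'
  → '((L,X,(V,W,A),E),Z,M)'
→ '(((C,T,S),U),((L,X,(V,W,A),E),Z,M))'
Final: (((C,T,S),U),((L,X,(V,W,A),E),Z,M));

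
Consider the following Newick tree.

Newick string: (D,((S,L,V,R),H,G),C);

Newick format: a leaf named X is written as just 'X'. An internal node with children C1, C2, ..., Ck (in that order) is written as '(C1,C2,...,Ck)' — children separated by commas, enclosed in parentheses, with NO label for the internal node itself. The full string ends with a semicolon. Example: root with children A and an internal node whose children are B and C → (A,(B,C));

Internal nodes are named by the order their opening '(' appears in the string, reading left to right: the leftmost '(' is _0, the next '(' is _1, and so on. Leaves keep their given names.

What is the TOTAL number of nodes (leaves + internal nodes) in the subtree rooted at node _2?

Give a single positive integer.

Newick: (D,((S,L,V,R),H,G),C);
Locate _2: it is the '(' at position 4 (the 3rd '(' reading left to right).
Query: subtree rooted at _2
_2: subtree_size = 1 + 4
  S: subtree_size = 1 + 0
  L: subtree_size = 1 + 0
  V: subtree_size = 1 + 0
  R: subtree_size = 1 + 0
Total subtree size of _2: 5

Answer: 5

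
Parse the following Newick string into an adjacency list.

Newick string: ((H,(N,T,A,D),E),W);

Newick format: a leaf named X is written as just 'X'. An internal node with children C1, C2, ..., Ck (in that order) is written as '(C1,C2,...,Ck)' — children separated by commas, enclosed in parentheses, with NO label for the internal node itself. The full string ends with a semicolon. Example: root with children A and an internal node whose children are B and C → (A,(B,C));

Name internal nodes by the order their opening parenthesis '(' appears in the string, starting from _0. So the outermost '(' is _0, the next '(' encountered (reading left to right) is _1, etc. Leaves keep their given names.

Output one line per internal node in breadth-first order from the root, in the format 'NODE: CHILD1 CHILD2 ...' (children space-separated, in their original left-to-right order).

Answer: _0: _1 W
_1: H _2 E
_2: N T A D

Derivation:
Input: ((H,(N,T,A,D),E),W);
Scanning left-to-right, naming '(' by encounter order:
  pos 0: '(' -> open internal node _0 (depth 1)
  pos 1: '(' -> open internal node _1 (depth 2)
  pos 4: '(' -> open internal node _2 (depth 3)
  pos 12: ')' -> close internal node _2 (now at depth 2)
  pos 15: ')' -> close internal node _1 (now at depth 1)
  pos 18: ')' -> close internal node _0 (now at depth 0)
Total internal nodes: 3
BFS adjacency from root:
  _0: _1 W
  _1: H _2 E
  _2: N T A D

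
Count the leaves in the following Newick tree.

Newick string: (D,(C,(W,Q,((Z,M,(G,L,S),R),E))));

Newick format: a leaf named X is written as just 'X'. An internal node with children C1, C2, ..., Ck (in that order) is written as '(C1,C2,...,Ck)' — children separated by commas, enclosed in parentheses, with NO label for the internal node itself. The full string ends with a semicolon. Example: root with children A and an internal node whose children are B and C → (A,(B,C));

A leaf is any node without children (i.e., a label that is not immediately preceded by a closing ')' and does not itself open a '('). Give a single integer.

Newick: (D,(C,(W,Q,((Z,M,(G,L,S),R),E))));
Scan left-to-right; a leaf is any maximal label run not followed by '(':
  pos 1: leaf 'D' → count = 1
  pos 4: leaf 'C' → count = 2
  pos 7: leaf 'W' → count = 3
  pos 9: leaf 'Q' → count = 4
  pos 13: leaf 'Z' → count = 5
  pos 15: leaf 'M' → count = 6
  pos 18: leaf 'G' → count = 7
  pos 20: leaf 'L' → count = 8
  pos 22: leaf 'S' → count = 9
  pos 25: leaf 'R' → count = 10
  pos 28: leaf 'E' → count = 11
Total leaves: 11

Answer: 11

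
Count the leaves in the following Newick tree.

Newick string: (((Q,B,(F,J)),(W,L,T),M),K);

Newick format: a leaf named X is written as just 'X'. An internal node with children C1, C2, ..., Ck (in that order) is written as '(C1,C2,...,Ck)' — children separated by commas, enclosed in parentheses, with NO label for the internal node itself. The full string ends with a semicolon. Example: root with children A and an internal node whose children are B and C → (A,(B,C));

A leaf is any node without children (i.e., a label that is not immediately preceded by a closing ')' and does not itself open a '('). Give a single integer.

Answer: 9

Derivation:
Newick: (((Q,B,(F,J)),(W,L,T),M),K);
Scan left-to-right; a leaf is any maximal label run not followed by '(':
  pos 3: leaf 'Q' → count = 1
  pos 5: leaf 'B' → count = 2
  pos 8: leaf 'F' → count = 3
  pos 10: leaf 'J' → count = 4
  pos 15: leaf 'W' → count = 5
  pos 17: leaf 'L' → count = 6
  pos 19: leaf 'T' → count = 7
  pos 22: leaf 'M' → count = 8
  pos 25: leaf 'K' → count = 9
Total leaves: 9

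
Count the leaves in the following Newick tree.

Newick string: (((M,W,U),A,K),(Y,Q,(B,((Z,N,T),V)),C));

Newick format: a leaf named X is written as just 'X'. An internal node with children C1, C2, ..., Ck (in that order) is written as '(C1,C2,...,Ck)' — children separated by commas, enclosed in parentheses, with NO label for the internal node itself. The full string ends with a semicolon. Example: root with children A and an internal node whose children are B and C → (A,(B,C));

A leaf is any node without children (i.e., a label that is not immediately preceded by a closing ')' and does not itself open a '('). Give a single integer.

Newick: (((M,W,U),A,K),(Y,Q,(B,((Z,N,T),V)),C));
Scan left-to-right; a leaf is any maximal label run not followed by '(':
  pos 3: leaf 'M' → count = 1
  pos 5: leaf 'W' → count = 2
  pos 7: leaf 'U' → count = 3
  pos 10: leaf 'A' → count = 4
  pos 12: leaf 'K' → count = 5
  pos 16: leaf 'Y' → count = 6
  pos 18: leaf 'Q' → count = 7
  pos 21: leaf 'B' → count = 8
  pos 25: leaf 'Z' → count = 9
  pos 27: leaf 'N' → count = 10
  pos 29: leaf 'T' → count = 11
  pos 32: leaf 'V' → count = 12
  pos 36: leaf 'C' → count = 13
Total leaves: 13

Answer: 13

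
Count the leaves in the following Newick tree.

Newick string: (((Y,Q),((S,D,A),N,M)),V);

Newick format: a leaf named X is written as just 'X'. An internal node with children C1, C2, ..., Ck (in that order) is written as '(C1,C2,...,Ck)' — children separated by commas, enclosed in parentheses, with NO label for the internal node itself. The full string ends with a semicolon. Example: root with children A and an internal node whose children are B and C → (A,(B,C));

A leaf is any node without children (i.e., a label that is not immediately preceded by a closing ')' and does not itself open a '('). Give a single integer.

Answer: 8

Derivation:
Newick: (((Y,Q),((S,D,A),N,M)),V);
Scan left-to-right; a leaf is any maximal label run not followed by '(':
  pos 3: leaf 'Y' → count = 1
  pos 5: leaf 'Q' → count = 2
  pos 10: leaf 'S' → count = 3
  pos 12: leaf 'D' → count = 4
  pos 14: leaf 'A' → count = 5
  pos 17: leaf 'N' → count = 6
  pos 19: leaf 'M' → count = 7
  pos 23: leaf 'V' → count = 8
Total leaves: 8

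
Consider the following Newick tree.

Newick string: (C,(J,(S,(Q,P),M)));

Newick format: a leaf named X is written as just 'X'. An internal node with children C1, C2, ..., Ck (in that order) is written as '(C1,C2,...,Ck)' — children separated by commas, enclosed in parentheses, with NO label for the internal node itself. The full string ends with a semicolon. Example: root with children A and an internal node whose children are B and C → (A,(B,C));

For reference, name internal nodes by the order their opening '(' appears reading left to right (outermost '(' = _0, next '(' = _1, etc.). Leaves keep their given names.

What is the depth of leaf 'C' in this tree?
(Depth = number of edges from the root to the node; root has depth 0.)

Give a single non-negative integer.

Newick: (C,(J,(S,(Q,P),M)));
Naming internals by '(' encounter order: outermost '(' = _0, next = _1, ...
Query node: C
Path from root: _0 -> C
Depth of C: 1 (number of edges from root)

Answer: 1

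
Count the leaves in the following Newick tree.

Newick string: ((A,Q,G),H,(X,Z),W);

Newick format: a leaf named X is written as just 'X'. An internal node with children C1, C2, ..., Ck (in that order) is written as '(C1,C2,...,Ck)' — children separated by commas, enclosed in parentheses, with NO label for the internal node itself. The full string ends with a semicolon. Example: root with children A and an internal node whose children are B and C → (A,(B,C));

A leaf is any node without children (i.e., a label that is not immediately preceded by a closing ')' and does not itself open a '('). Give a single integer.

Newick: ((A,Q,G),H,(X,Z),W);
Scan left-to-right; a leaf is any maximal label run not followed by '(':
  pos 2: leaf 'A' → count = 1
  pos 4: leaf 'Q' → count = 2
  pos 6: leaf 'G' → count = 3
  pos 9: leaf 'H' → count = 4
  pos 12: leaf 'X' → count = 5
  pos 14: leaf 'Z' → count = 6
  pos 17: leaf 'W' → count = 7
Total leaves: 7

Answer: 7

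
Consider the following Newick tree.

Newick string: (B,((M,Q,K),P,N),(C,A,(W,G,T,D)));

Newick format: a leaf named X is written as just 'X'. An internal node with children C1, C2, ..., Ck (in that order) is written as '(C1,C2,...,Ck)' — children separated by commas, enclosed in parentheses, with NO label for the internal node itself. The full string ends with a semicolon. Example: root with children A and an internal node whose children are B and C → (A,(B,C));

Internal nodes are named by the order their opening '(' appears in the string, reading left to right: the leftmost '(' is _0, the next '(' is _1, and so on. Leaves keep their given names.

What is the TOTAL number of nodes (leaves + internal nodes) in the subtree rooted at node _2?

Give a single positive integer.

Newick: (B,((M,Q,K),P,N),(C,A,(W,G,T,D)));
Locate _2: it is the '(' at position 4 (the 3rd '(' reading left to right).
Query: subtree rooted at _2
_2: subtree_size = 1 + 3
  M: subtree_size = 1 + 0
  Q: subtree_size = 1 + 0
  K: subtree_size = 1 + 0
Total subtree size of _2: 4

Answer: 4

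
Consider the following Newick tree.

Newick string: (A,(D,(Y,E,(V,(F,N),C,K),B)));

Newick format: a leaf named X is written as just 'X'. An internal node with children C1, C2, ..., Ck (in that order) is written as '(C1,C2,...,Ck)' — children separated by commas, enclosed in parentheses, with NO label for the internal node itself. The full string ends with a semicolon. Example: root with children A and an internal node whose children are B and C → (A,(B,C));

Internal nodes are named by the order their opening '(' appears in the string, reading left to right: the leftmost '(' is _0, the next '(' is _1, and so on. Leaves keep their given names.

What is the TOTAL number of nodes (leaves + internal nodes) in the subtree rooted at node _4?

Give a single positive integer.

Newick: (A,(D,(Y,E,(V,(F,N),C,K),B)));
Locate _4: it is the '(' at position 14 (the 5th '(' reading left to right).
Query: subtree rooted at _4
_4: subtree_size = 1 + 2
  F: subtree_size = 1 + 0
  N: subtree_size = 1 + 0
Total subtree size of _4: 3

Answer: 3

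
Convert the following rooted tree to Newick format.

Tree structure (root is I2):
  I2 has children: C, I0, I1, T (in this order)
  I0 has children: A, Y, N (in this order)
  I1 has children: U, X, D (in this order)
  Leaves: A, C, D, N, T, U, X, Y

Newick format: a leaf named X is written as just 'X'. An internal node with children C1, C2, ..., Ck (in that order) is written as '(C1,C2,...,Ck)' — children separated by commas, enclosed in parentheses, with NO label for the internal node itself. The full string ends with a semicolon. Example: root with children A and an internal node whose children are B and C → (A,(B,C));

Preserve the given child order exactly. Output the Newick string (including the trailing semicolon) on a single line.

Answer: (C,(A,Y,N),(U,X,D),T);

Derivation:
internal I2 with children ['C', 'I0', 'I1', 'T']
  leaf 'C' → 'C'
  internal I0 with children ['A', 'Y', 'N']
    leaf 'A' → 'A'
    leaf 'Y' → 'Y'
    leaf 'N' → 'N'
  → '(A,Y,N)'
  internal I1 with children ['U', 'X', 'D']
    leaf 'U' → 'U'
    leaf 'X' → 'X'
    leaf 'D' → 'D'
  → '(U,X,D)'
  leaf 'T' → 'T'
→ '(C,(A,Y,N),(U,X,D),T)'
Final: (C,(A,Y,N),(U,X,D),T);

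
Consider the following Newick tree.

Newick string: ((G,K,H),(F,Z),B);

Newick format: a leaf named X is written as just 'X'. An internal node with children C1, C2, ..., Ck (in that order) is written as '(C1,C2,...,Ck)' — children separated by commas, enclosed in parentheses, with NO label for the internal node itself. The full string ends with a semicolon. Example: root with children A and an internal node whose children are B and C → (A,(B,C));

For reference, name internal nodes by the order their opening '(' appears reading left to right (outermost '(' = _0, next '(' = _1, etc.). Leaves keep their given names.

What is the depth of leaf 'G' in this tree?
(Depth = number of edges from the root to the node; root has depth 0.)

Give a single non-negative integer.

Newick: ((G,K,H),(F,Z),B);
Naming internals by '(' encounter order: outermost '(' = _0, next = _1, ...
Query node: G
Path from root: _0 -> _1 -> G
Depth of G: 2 (number of edges from root)

Answer: 2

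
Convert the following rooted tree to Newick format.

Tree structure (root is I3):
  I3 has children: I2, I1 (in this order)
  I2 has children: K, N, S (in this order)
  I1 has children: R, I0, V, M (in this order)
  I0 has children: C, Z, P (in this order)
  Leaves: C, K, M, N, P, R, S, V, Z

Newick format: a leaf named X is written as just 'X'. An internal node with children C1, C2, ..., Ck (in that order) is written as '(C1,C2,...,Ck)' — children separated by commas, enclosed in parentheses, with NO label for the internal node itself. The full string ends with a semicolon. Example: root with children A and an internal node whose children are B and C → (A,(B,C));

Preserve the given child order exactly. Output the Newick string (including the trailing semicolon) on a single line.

Answer: ((K,N,S),(R,(C,Z,P),V,M));

Derivation:
internal I3 with children ['I2', 'I1']
  internal I2 with children ['K', 'N', 'S']
    leaf 'K' → 'K'
    leaf 'N' → 'N'
    leaf 'S' → 'S'
  → '(K,N,S)'
  internal I1 with children ['R', 'I0', 'V', 'M']
    leaf 'R' → 'R'
    internal I0 with children ['C', 'Z', 'P']
      leaf 'C' → 'C'
      leaf 'Z' → 'Z'
      leaf 'P' → 'P'
    → '(C,Z,P)'
    leaf 'V' → 'V'
    leaf 'M' → 'M'
  → '(R,(C,Z,P),V,M)'
→ '((K,N,S),(R,(C,Z,P),V,M))'
Final: ((K,N,S),(R,(C,Z,P),V,M));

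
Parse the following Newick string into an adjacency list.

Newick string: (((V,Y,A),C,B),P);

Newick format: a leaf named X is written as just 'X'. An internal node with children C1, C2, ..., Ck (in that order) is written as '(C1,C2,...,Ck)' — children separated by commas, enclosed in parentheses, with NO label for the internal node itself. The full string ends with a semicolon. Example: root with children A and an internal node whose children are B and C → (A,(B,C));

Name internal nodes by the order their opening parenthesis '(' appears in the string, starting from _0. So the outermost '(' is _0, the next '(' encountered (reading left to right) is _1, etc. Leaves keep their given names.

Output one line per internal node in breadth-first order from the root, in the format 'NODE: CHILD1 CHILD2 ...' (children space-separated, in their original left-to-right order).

Input: (((V,Y,A),C,B),P);
Scanning left-to-right, naming '(' by encounter order:
  pos 0: '(' -> open internal node _0 (depth 1)
  pos 1: '(' -> open internal node _1 (depth 2)
  pos 2: '(' -> open internal node _2 (depth 3)
  pos 8: ')' -> close internal node _2 (now at depth 2)
  pos 13: ')' -> close internal node _1 (now at depth 1)
  pos 16: ')' -> close internal node _0 (now at depth 0)
Total internal nodes: 3
BFS adjacency from root:
  _0: _1 P
  _1: _2 C B
  _2: V Y A

Answer: _0: _1 P
_1: _2 C B
_2: V Y A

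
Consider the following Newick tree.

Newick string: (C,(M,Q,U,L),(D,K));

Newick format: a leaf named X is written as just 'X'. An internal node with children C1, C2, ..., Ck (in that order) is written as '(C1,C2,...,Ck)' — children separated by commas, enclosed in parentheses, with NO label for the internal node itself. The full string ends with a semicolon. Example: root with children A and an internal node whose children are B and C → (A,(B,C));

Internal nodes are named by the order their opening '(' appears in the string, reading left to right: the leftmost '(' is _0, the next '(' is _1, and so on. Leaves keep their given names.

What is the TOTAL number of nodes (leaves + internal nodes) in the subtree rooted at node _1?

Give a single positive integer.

Newick: (C,(M,Q,U,L),(D,K));
Locate _1: it is the '(' at position 3 (the 2nd '(' reading left to right).
Query: subtree rooted at _1
_1: subtree_size = 1 + 4
  M: subtree_size = 1 + 0
  Q: subtree_size = 1 + 0
  U: subtree_size = 1 + 0
  L: subtree_size = 1 + 0
Total subtree size of _1: 5

Answer: 5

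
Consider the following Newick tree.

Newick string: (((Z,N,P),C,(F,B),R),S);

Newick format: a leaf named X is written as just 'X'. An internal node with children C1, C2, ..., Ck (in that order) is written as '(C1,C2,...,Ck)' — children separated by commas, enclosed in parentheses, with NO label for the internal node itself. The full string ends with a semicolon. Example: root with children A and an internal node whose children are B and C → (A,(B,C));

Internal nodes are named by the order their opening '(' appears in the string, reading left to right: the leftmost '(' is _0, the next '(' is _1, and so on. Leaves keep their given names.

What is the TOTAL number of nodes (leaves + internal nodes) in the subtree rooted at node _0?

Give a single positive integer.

Answer: 12

Derivation:
Newick: (((Z,N,P),C,(F,B),R),S);
Locate _0: it is the '(' at position 0 (the 1st '(' reading left to right).
Query: subtree rooted at _0
_0: subtree_size = 1 + 11
  _1: subtree_size = 1 + 9
    _2: subtree_size = 1 + 3
      Z: subtree_size = 1 + 0
      N: subtree_size = 1 + 0
      P: subtree_size = 1 + 0
    C: subtree_size = 1 + 0
    _3: subtree_size = 1 + 2
      F: subtree_size = 1 + 0
      B: subtree_size = 1 + 0
    R: subtree_size = 1 + 0
  S: subtree_size = 1 + 0
Total subtree size of _0: 12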